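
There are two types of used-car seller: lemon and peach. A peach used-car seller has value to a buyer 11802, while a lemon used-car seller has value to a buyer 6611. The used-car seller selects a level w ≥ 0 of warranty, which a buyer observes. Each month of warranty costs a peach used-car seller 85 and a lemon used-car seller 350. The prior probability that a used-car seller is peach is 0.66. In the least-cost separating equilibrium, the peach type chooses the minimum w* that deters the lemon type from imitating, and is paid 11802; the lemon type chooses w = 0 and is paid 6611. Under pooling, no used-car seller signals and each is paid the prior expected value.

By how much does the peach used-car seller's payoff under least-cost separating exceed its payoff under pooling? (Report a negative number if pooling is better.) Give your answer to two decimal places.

Least-cost separating signal: w* solves 6611 = 11802 − 350·w*, so w* = (11802 − 6611)/350 ≈ 14.8314.
Peach type's separating payoff: 11802 − 85 × w* = 11802 − 85 × (11802 − 6611)/350 = 11802 − 441235/350 ≈ 10541.3286.
Pooling payoff: 0.66 × 11802 + 0.34 × 6611 = 10037.06.
Difference: 10541.3286 − 10037.06 = 504.2686, i.e. 504.27 to two decimal places.
The peach type prefers to separate.

504.27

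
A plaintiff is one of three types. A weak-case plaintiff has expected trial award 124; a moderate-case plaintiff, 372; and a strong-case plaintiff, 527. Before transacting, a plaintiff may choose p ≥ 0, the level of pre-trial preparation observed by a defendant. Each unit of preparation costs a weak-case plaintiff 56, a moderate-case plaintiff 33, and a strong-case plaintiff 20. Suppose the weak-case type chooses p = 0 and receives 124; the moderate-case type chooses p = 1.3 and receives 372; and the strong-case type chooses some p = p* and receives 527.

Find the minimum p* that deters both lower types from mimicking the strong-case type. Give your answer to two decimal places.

Weak-case type (on-path payoff 124) won't mimic when 124 ≥ 527 − 56·p*, i.e. p* ≥ 7.20.
Moderate-case type (on-path payoff 372 − 33×1.3 = 329.1) won't mimic when 329.1 ≥ 527 − 33·p*, i.e. p* ≥ 6.00.
Both must hold, so p* = max(7.20, 6.00) = 7.20. The weak-case type's constraint binds.

7.20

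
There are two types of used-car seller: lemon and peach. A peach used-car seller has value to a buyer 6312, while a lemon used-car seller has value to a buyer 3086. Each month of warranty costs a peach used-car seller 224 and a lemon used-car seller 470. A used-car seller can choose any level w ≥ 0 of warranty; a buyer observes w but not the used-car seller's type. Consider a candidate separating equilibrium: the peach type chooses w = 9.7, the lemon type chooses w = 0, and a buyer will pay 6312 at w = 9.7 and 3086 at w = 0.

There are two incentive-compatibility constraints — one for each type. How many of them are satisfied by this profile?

Lemon type: stay at 0 → 3086; mimic → 6312 − 470 × 9.7 = 1753. IC holds (3086 ≥ 1753).
Peach type: signal → 6312 − 224 × 9.7 = 4139.2; deviate to 0 → 3086. IC holds (4139.2 ≥ 3086).
2 of 2 constraints hold, so this is a separating equilibrium.

2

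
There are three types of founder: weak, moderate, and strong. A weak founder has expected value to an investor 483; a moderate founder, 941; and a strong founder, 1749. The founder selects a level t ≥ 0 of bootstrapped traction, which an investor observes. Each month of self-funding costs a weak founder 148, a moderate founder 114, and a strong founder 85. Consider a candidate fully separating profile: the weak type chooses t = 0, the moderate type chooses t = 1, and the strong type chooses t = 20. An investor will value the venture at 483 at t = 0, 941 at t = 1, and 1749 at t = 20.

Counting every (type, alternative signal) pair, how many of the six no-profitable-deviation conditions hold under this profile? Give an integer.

Moderate (own payoff 941 − 114×1 = 827): to t=0 gives 483 → no gain ✓; to t=20 gives 1749 − 114×20 = -531 → no gain ✓.
Strong (own payoff 1749 − 85×20 = 49): to t=0 gives 483 → profitable ✗; to t=1 gives 941 − 85×1 = 856 → profitable ✗.
Weak (own payoff 483): to t=1 gives 941 − 148×1 = 793 → profitable ✗; to t=20 gives 1749 − 148×20 = -1211 → no gain ✓.
3 of the 6 constraints hold; not an equilibrium.

3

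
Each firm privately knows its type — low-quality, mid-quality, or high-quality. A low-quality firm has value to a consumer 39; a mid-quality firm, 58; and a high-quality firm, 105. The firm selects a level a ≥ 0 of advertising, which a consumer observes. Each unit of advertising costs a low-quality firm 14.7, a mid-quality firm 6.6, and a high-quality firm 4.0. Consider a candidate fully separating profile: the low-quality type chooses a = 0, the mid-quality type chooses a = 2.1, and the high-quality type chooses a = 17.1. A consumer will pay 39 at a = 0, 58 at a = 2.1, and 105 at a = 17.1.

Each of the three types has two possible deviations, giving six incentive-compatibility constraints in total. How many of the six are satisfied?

4

Mid-quality (own payoff 58 − 6.6×2.1 = 44.14): to a=0 gives 39 → no gain ✓; to a=17.1 gives 105 − 6.6×17.1 = -7.86 → no gain ✓.
High-quality (own payoff 105 − 4.0×17.1 = 36.6): to a=0 gives 39 → profitable ✗; to a=2.1 gives 58 − 4.0×2.1 = 49.6 → profitable ✗.
Low-quality (own payoff 39): to a=2.1 gives 58 − 14.7×2.1 = 27.13 → no gain ✓; to a=17.1 gives 105 − 14.7×17.1 = -146.37 → no gain ✓.
4 of the 6 constraints hold; not an equilibrium.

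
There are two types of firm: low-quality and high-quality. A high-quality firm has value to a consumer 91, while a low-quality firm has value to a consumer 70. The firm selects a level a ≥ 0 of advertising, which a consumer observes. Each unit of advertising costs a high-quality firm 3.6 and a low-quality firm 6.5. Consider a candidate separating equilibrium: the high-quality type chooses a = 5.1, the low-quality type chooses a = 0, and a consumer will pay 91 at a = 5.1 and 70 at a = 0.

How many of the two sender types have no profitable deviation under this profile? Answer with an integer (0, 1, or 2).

Low-quality type: stay at 0 → 70; mimic → 91 − 6.5 × 5.1 = 57.85. IC holds (70 ≥ 57.85).
High-quality type: signal → 91 − 3.6 × 5.1 = 72.64; deviate to 0 → 70. IC holds (72.64 ≥ 70).
2 of 2 constraints hold, so this is a separating equilibrium.

2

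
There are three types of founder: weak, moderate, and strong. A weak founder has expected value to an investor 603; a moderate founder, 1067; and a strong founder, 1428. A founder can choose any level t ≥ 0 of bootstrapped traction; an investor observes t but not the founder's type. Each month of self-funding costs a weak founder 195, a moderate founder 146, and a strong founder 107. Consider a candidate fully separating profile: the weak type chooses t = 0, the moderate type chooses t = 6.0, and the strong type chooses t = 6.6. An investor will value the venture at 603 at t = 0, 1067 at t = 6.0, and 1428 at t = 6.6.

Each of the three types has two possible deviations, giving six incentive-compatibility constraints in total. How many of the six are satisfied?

Moderate (own payoff 1067 − 146×6.0 = 191): to t=0 gives 603 → profitable ✗; to t=6.6 gives 1428 − 146×6.6 = 464.4 → profitable ✗.
Weak (own payoff 603): to t=6.0 gives 1067 − 195×6.0 = -103 → no gain ✓; to t=6.6 gives 1428 − 195×6.6 = 141 → no gain ✓.
Strong (own payoff 1428 − 107×6.6 = 721.8): to t=0 gives 603 → no gain ✓; to t=6.0 gives 1067 − 107×6.0 = 425 → no gain ✓.
4 of the 6 constraints hold; not an equilibrium.

4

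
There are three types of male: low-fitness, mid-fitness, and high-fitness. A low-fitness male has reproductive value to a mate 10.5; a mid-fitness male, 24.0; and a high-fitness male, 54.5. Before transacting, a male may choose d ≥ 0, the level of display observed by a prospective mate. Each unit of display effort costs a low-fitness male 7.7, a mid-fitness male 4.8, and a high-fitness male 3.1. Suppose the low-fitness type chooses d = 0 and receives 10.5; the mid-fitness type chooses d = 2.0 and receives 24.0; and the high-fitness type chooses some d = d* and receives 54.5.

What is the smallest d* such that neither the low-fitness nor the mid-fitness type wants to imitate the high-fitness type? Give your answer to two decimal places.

8.35

Low-fitness type (on-path payoff 10.5) won't mimic when 10.5 ≥ 54.5 − 7.7·d*, i.e. d* ≥ 5.71.
Mid-fitness type (on-path payoff 24.0 − 4.8×2.0 = 14.4) won't mimic when 14.4 ≥ 54.5 − 4.8·d*, i.e. d* ≥ 8.35.
Both must hold, so d* = max(5.71, 8.35) = 8.35. The mid-fitness type's constraint binds.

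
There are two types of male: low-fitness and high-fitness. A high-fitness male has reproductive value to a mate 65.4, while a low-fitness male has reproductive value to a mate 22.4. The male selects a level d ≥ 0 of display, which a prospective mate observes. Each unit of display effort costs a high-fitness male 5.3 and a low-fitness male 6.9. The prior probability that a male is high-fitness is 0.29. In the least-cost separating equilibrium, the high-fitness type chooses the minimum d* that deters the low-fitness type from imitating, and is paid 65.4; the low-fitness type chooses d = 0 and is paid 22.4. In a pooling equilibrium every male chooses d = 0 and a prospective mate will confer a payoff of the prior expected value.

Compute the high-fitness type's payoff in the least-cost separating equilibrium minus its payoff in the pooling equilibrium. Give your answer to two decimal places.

-2.50

Least-cost separating signal: d* solves 22.4 = 65.4 − 6.9·d*, so d* = (65.4 − 22.4)/6.9 ≈ 6.2319.
High-fitness type's separating payoff: 65.4 − 5.3 × d* = 65.4 − 5.3 × (65.4 − 22.4)/6.9 = 65.4 − 227.9/6.9 ≈ 32.3710.
Pooling payoff: 0.29 × 65.4 + 0.71 × 22.4 = 34.87.
Difference: 32.3710 − 34.87 = -2.499, i.e. -2.50 to two decimal places.
The high-fitness type would prefer the pooling outcome.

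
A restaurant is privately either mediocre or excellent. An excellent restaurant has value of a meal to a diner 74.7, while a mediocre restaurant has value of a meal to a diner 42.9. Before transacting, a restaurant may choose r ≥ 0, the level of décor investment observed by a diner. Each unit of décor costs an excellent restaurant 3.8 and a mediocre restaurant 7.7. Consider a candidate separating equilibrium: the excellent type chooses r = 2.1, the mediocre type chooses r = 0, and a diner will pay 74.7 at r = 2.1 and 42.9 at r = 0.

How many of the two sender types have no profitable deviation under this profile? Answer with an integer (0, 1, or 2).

1

Excellent type: signal → 74.7 − 3.8 × 2.1 = 66.72; deviate to 0 → 42.9. IC holds (66.72 ≥ 42.9).
Mediocre type: stay at 0 → 42.9; mimic → 74.7 − 7.7 × 2.1 = 58.53. IC fails (42.9 < 58.53).
1 of 2 constraints hold, so this profile is not an equilibrium.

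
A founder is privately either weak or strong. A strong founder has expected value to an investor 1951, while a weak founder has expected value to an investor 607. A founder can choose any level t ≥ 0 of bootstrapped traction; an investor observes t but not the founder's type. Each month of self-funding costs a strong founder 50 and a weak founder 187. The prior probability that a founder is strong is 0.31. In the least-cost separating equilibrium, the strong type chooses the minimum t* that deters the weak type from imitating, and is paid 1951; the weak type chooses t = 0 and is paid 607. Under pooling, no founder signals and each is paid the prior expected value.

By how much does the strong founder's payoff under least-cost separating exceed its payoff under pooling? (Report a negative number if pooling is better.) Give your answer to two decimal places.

Least-cost separating signal: t* solves 607 = 1951 − 187·t*, so t* = (1951 − 607)/187 ≈ 7.1872.
Strong type's separating payoff: 1951 − 50 × t* = 1951 − 50 × (1951 − 607)/187 = 1951 − 67200/187 ≈ 1591.6417.
Pooling payoff: 0.31 × 1951 + 0.69 × 607 = 1023.64.
Difference: 1591.6417 − 1023.64 = 568.0017, i.e. 568.00 to two decimal places.
The strong type prefers to separate.

568.00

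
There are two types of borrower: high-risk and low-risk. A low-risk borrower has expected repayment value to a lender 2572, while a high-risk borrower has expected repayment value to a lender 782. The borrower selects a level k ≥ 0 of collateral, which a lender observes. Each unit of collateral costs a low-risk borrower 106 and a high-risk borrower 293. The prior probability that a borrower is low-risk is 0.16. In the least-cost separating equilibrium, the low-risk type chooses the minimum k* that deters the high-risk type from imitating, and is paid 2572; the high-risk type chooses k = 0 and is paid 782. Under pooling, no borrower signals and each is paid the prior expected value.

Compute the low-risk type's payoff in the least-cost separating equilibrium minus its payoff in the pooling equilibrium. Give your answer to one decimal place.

856.0

Least-cost separating signal: k* solves 782 = 2572 − 293·k*, so k* = (2572 − 782)/293 ≈ 6.1092.
Low-risk type's separating payoff: 2572 − 106 × k* = 2572 − 106 × (2572 − 782)/293 = 2572 − 189740/293 ≈ 1924.423.
Pooling payoff: 0.16 × 2572 + 0.84 × 782 = 1068.4.
Difference: 1924.423 − 1068.4 = 856.023, i.e. 856.0 to one decimal place.
The low-risk type prefers to separate.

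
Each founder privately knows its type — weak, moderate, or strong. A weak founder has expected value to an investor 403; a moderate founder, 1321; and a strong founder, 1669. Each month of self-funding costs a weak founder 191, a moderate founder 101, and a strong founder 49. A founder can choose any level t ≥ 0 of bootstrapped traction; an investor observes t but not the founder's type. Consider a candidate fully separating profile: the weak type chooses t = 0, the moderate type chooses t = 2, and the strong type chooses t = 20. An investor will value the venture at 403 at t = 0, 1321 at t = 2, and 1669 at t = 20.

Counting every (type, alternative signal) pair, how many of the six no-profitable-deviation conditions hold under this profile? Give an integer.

Strong (own payoff 1669 − 49×20 = 689): to t=0 gives 403 → no gain ✓; to t=2 gives 1321 − 49×2 = 1223 → profitable ✗.
Weak (own payoff 403): to t=2 gives 1321 − 191×2 = 939 → profitable ✗; to t=20 gives 1669 − 191×20 = -2151 → no gain ✓.
Moderate (own payoff 1321 − 101×2 = 1119): to t=0 gives 403 → no gain ✓; to t=20 gives 1669 − 101×20 = -351 → no gain ✓.
4 of the 6 constraints hold; not an equilibrium.

4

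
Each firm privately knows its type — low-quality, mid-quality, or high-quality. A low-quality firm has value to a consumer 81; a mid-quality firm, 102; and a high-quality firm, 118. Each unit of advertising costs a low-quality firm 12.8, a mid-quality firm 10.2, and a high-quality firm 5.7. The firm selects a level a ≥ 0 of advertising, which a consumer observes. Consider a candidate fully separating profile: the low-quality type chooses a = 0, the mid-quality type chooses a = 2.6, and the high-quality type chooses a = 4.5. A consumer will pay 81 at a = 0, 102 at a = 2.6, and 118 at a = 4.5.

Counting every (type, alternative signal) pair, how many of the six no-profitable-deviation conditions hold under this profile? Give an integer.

High-quality (own payoff 118 − 5.7×4.5 = 92.35): to a=0 gives 81 → no gain ✓; to a=2.6 gives 102 − 5.7×2.6 = 87.18 → no gain ✓.
Mid-quality (own payoff 102 − 10.2×2.6 = 75.48): to a=0 gives 81 → profitable ✗; to a=4.5 gives 118 − 10.2×4.5 = 72.1 → no gain ✓.
Low-quality (own payoff 81): to a=2.6 gives 102 − 12.8×2.6 = 68.72 → no gain ✓; to a=4.5 gives 118 − 12.8×4.5 = 60.4 → no gain ✓.
5 of the 6 constraints hold; not an equilibrium.

5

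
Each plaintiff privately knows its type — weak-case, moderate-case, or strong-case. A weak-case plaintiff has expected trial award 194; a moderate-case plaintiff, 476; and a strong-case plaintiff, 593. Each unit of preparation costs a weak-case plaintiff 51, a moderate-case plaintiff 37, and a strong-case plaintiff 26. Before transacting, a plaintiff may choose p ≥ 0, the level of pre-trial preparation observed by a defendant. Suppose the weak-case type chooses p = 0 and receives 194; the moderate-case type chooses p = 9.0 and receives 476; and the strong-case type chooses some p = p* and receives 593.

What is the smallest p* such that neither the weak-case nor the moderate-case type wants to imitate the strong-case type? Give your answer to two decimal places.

Moderate-case type (on-path payoff 476 − 37×9.0 = 143) won't mimic when 143 ≥ 593 − 37·p*, i.e. p* ≥ 12.16.
Weak-case type (on-path payoff 194) won't mimic when 194 ≥ 593 − 51·p*, i.e. p* ≥ 7.82.
Both must hold, so p* = max(7.82, 12.16) = 12.16. The moderate-case type's constraint binds.

12.16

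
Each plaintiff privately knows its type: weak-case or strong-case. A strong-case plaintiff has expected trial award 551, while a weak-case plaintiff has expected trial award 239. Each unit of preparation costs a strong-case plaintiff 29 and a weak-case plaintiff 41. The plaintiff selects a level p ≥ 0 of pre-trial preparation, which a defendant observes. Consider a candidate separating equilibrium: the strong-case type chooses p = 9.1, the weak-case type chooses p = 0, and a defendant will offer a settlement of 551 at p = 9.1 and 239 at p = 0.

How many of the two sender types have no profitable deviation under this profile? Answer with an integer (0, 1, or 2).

2

Weak-case type: stay at 0 → 239; mimic → 551 − 41 × 9.1 = 177.9. IC holds (239 ≥ 177.9).
Strong-case type: signal → 551 − 29 × 9.1 = 287.1; deviate to 0 → 239. IC holds (287.1 ≥ 239).
2 of 2 constraints hold, so this is a separating equilibrium.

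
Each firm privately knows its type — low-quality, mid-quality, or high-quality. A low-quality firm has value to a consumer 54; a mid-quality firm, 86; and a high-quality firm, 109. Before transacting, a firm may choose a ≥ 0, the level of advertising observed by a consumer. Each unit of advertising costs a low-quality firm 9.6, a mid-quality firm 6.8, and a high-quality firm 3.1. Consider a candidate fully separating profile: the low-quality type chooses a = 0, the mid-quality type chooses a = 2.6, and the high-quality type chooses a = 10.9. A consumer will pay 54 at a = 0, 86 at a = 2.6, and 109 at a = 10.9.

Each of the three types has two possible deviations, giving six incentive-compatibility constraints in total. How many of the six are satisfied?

4

High-quality (own payoff 109 − 3.1×10.9 = 75.21): to a=0 gives 54 → no gain ✓; to a=2.6 gives 86 − 3.1×2.6 = 77.94 → profitable ✗.
Mid-quality (own payoff 86 − 6.8×2.6 = 68.32): to a=0 gives 54 → no gain ✓; to a=10.9 gives 109 − 6.8×10.9 = 34.88 → no gain ✓.
Low-quality (own payoff 54): to a=2.6 gives 86 − 9.6×2.6 = 61.04 → profitable ✗; to a=10.9 gives 109 − 9.6×10.9 = 4.36 → no gain ✓.
4 of the 6 constraints hold; not an equilibrium.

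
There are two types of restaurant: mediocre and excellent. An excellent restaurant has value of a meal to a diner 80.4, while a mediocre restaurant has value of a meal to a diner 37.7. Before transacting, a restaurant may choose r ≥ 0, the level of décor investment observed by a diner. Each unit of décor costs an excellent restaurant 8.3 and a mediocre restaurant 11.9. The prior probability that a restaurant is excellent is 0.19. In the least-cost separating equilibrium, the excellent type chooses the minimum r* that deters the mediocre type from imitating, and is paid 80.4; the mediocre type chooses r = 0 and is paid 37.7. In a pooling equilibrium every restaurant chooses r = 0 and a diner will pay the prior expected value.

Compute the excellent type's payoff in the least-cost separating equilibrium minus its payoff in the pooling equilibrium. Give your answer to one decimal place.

Least-cost separating signal: r* solves 37.7 = 80.4 − 11.9·r*, so r* = (80.4 − 37.7)/11.9 ≈ 3.5882.
Excellent type's separating payoff: 80.4 − 8.3 × r* = 80.4 − 8.3 × (80.4 − 37.7)/11.9 = 80.4 − 354.41/11.9 ≈ 50.618.
Pooling payoff: 0.19 × 80.4 + 0.81 × 37.7 = 45.813.
Difference: 50.618 − 45.813 = 4.805, i.e. 4.8 to one decimal place.
The excellent type prefers to separate.

4.8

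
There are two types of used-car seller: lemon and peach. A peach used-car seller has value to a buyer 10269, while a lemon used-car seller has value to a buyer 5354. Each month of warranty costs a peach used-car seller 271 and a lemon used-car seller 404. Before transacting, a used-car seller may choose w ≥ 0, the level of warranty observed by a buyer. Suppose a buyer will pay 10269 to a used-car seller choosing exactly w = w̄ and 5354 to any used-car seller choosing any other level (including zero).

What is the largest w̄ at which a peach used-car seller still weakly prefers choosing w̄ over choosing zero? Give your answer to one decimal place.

18.1

Choosing w̄ yields the peach type 10269 − 271·w̄; choosing zero yields 5354.
The peach type is indifferent at 10269 − 271·w̄ = 5354, i.e. w̄ = (10269 − 5354) / 271 ≈ 18.1.
For any w̄ above 18.1 the peach type would rather pool at zero, so separation collapses.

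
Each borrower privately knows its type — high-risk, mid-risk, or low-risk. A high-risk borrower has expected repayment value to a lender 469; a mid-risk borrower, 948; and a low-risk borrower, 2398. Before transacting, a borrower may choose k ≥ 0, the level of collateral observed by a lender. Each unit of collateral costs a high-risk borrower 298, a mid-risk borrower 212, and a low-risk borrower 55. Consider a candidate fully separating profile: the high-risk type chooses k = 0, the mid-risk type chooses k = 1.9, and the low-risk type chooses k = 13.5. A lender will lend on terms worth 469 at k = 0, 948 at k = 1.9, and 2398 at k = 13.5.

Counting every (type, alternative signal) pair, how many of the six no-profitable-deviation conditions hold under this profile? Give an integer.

Mid-risk (own payoff 948 − 212×1.9 = 545.2): to k=0 gives 469 → no gain ✓; to k=13.5 gives 2398 − 212×13.5 = -464 → no gain ✓.
Low-risk (own payoff 2398 − 55×13.5 = 1655.5): to k=0 gives 469 → no gain ✓; to k=1.9 gives 948 − 55×1.9 = 843.5 → no gain ✓.
High-risk (own payoff 469): to k=1.9 gives 948 − 298×1.9 = 381.8 → no gain ✓; to k=13.5 gives 2398 − 298×13.5 = -1625 → no gain ✓.
6 of the 6 constraints hold; this profile is a separating equilibrium.

6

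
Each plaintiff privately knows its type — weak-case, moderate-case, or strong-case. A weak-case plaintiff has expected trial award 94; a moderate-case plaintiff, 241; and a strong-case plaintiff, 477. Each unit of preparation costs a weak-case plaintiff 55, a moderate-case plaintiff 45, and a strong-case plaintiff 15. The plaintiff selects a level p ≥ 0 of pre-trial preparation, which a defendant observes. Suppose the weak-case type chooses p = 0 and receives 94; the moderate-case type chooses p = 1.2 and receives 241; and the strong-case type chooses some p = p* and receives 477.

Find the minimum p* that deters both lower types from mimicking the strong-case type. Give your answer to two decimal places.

6.96

Weak-case type (on-path payoff 94) won't mimic when 94 ≥ 477 − 55·p*, i.e. p* ≥ 6.96.
Moderate-case type (on-path payoff 241 − 45×1.2 = 187) won't mimic when 187 ≥ 477 − 45·p*, i.e. p* ≥ 6.44.
Both must hold, so p* = max(6.96, 6.44) = 6.96. The weak-case type's constraint binds.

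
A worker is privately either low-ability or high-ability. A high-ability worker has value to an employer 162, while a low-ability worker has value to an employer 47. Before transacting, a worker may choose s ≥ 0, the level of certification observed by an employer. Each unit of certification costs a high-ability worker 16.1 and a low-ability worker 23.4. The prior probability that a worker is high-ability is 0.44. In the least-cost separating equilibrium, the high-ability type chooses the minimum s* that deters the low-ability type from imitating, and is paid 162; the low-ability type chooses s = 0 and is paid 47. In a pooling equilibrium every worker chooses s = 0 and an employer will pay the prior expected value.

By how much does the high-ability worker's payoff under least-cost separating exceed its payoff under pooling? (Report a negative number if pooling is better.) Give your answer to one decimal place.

Least-cost separating signal: s* solves 47 = 162 − 23.4·s*, so s* = (162 − 47)/23.4 ≈ 4.9145.
High-ability type's separating payoff: 162 − 16.1 × s* = 162 − 16.1 × (162 − 47)/23.4 = 162 − 1851.5/23.4 ≈ 82.876.
Pooling payoff: 0.44 × 162 + 0.56 × 47 = 97.6.
Difference: 82.876 − 97.6 = -14.724, i.e. -14.7 to one decimal place.
The high-ability type would prefer the pooling outcome.

-14.7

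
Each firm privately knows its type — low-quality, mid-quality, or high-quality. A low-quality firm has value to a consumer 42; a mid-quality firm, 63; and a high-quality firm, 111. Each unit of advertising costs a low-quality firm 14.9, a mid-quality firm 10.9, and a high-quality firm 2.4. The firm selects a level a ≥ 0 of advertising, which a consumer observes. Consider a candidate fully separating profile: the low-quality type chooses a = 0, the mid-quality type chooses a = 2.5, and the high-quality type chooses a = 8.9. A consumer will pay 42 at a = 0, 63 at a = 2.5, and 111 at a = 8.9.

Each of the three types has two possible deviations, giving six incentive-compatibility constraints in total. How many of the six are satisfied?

High-quality (own payoff 111 − 2.4×8.9 = 89.64): to a=0 gives 42 → no gain ✓; to a=2.5 gives 63 − 2.4×2.5 = 57 → no gain ✓.
Mid-quality (own payoff 63 − 10.9×2.5 = 35.75): to a=0 gives 42 → profitable ✗; to a=8.9 gives 111 − 10.9×8.9 = 13.99 → no gain ✓.
Low-quality (own payoff 42): to a=2.5 gives 63 − 14.9×2.5 = 25.75 → no gain ✓; to a=8.9 gives 111 − 14.9×8.9 = -21.61 → no gain ✓.
5 of the 6 constraints hold; not an equilibrium.

5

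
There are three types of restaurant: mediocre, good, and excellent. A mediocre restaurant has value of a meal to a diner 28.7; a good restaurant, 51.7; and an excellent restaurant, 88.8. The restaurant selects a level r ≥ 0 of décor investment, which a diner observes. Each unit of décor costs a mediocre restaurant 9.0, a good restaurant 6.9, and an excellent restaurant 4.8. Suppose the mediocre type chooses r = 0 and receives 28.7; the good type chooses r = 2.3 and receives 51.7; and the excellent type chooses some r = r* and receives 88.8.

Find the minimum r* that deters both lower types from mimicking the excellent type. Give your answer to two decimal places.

7.68

Good type (on-path payoff 51.7 − 6.9×2.3 = 35.83) won't mimic when 35.83 ≥ 88.8 − 6.9·r*, i.e. r* ≥ 7.68.
Mediocre type (on-path payoff 28.7) won't mimic when 28.7 ≥ 88.8 − 9.0·r*, i.e. r* ≥ 6.68.
Both must hold, so r* = max(6.68, 7.68) = 7.68. The good type's constraint binds.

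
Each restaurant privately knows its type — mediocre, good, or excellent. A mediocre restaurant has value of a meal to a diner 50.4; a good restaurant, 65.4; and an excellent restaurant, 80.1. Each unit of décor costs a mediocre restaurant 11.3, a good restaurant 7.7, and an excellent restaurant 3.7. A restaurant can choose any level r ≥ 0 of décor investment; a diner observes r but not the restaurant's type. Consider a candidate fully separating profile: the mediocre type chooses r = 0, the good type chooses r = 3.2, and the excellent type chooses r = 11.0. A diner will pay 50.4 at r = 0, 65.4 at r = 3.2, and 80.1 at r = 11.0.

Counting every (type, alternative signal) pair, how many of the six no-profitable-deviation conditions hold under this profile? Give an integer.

Good (own payoff 65.4 − 7.7×3.2 = 40.76): to r=0 gives 50.4 → profitable ✗; to r=11.0 gives 80.1 − 7.7×11.0 = -4.6 → no gain ✓.
Mediocre (own payoff 50.4): to r=3.2 gives 65.4 − 11.3×3.2 = 29.24 → no gain ✓; to r=11.0 gives 80.1 − 11.3×11.0 = -44.2 → no gain ✓.
Excellent (own payoff 80.1 − 3.7×11.0 = 39.4): to r=0 gives 50.4 → profitable ✗; to r=3.2 gives 65.4 − 3.7×3.2 = 53.56 → profitable ✗.
3 of the 6 constraints hold; not an equilibrium.

3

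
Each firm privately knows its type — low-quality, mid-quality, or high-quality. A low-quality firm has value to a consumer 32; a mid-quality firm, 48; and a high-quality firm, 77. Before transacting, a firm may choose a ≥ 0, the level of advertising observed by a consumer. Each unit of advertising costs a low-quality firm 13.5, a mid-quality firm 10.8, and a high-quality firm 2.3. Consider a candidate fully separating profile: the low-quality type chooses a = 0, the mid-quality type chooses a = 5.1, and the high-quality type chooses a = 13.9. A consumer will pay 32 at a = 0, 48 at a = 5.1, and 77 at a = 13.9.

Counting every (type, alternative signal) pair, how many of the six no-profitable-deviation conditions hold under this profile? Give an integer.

5

High-quality (own payoff 77 − 2.3×13.9 = 45.03): to a=0 gives 32 → no gain ✓; to a=5.1 gives 48 − 2.3×5.1 = 36.27 → no gain ✓.
Mid-quality (own payoff 48 − 10.8×5.1 = -7.08): to a=0 gives 32 → profitable ✗; to a=13.9 gives 77 − 10.8×13.9 = -73.12 → no gain ✓.
Low-quality (own payoff 32): to a=5.1 gives 48 − 13.5×5.1 = -20.85 → no gain ✓; to a=13.9 gives 77 − 13.5×13.9 = -110.65 → no gain ✓.
5 of the 6 constraints hold; not an equilibrium.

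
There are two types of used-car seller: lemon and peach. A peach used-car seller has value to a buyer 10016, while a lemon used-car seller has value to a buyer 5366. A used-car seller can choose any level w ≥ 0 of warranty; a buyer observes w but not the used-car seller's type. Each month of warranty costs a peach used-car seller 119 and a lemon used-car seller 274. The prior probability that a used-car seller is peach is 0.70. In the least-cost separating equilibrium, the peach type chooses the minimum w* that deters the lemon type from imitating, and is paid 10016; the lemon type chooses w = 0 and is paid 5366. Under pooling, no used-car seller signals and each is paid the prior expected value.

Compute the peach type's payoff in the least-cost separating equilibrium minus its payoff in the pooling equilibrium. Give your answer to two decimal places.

Least-cost separating signal: w* solves 5366 = 10016 − 274·w*, so w* = (10016 − 5366)/274 ≈ 16.9708.
Peach type's separating payoff: 10016 − 119 × w* = 10016 − 119 × (10016 − 5366)/274 = 10016 − 553350/274 ≈ 7996.4745.
Pooling payoff: 0.70 × 10016 + 0.30 × 5366 = 8621.
Difference: 7996.4745 − 8621 = -624.5255, i.e. -624.53 to two decimal places.
The peach type would prefer the pooling outcome.

-624.53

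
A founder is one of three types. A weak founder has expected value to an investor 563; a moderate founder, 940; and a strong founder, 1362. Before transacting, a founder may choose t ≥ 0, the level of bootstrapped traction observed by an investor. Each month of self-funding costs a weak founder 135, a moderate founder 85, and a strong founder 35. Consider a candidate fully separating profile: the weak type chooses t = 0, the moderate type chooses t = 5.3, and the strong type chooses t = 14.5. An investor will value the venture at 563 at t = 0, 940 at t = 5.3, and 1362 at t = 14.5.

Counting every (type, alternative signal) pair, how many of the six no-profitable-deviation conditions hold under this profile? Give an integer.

Strong (own payoff 1362 − 35×14.5 = 854.5): to t=0 gives 563 → no gain ✓; to t=5.3 gives 940 − 35×5.3 = 754.5 → no gain ✓.
Moderate (own payoff 940 − 85×5.3 = 489.5): to t=0 gives 563 → profitable ✗; to t=14.5 gives 1362 − 85×14.5 = 129.5 → no gain ✓.
Weak (own payoff 563): to t=5.3 gives 940 − 135×5.3 = 224.5 → no gain ✓; to t=14.5 gives 1362 − 135×14.5 = -595.5 → no gain ✓.
5 of the 6 constraints hold; not an equilibrium.

5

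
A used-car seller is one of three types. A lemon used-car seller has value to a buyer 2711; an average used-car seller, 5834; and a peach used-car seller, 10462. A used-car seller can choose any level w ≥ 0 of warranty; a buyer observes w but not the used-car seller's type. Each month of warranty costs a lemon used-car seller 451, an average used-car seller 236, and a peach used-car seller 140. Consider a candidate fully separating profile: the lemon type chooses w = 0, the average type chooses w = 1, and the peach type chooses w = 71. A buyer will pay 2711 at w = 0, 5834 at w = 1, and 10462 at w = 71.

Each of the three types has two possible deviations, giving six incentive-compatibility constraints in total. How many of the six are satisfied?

3

Peach (own payoff 10462 − 140×71 = 522): to w=0 gives 2711 → profitable ✗; to w=1 gives 5834 − 140×1 = 5694 → profitable ✗.
Lemon (own payoff 2711): to w=1 gives 5834 − 451×1 = 5383 → profitable ✗; to w=71 gives 10462 − 451×71 = -21559 → no gain ✓.
Average (own payoff 5834 − 236×1 = 5598): to w=0 gives 2711 → no gain ✓; to w=71 gives 10462 − 236×71 = -6294 → no gain ✓.
3 of the 6 constraints hold; not an equilibrium.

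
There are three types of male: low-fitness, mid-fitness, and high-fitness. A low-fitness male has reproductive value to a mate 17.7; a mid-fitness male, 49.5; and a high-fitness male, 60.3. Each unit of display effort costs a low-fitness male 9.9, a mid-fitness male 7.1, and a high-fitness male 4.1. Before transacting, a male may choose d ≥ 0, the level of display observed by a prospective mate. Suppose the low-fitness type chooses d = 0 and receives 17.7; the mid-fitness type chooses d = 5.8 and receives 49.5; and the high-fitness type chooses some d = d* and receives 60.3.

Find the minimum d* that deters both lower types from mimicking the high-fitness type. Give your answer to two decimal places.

7.32

Low-fitness type (on-path payoff 17.7) won't mimic when 17.7 ≥ 60.3 − 9.9·d*, i.e. d* ≥ 4.30.
Mid-fitness type (on-path payoff 49.5 − 7.1×5.8 = 8.32) won't mimic when 8.32 ≥ 60.3 − 7.1·d*, i.e. d* ≥ 7.32.
Both must hold, so d* = max(4.30, 7.32) = 7.32. The mid-fitness type's constraint binds.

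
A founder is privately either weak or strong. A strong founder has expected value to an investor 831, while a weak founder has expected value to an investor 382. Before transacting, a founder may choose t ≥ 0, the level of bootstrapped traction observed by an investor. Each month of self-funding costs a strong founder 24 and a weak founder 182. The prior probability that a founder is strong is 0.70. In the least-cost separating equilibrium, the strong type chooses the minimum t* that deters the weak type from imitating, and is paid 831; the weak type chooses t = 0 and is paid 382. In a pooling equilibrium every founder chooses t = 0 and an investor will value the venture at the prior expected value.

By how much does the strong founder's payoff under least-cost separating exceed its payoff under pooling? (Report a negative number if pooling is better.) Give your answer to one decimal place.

75.5

Least-cost separating signal: t* solves 382 = 831 − 182·t*, so t* = (831 − 382)/182 ≈ 2.4670.
Strong type's separating payoff: 831 − 24 × t* = 831 − 24 × (831 − 382)/182 = 831 − 10776/182 ≈ 771.791.
Pooling payoff: 0.70 × 831 + 0.30 × 382 = 696.3.
Difference: 771.791 − 696.3 = 75.491, i.e. 75.5 to one decimal place.
The strong type prefers to separate.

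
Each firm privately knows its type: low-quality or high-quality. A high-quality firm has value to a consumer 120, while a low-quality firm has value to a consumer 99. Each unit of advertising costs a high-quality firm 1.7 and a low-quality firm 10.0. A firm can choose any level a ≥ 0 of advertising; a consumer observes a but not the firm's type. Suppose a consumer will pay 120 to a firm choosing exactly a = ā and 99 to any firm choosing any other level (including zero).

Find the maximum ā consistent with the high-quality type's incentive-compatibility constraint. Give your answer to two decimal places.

12.35

Choosing ā yields the high-quality type 120 − 1.7·ā; choosing zero yields 99.
The high-quality type is indifferent at 120 − 1.7·ā = 99, i.e. ā = (120 − 99) / 1.7 ≈ 12.35.
For any ā above 12.35 the high-quality type would rather pool at zero, so separation collapses.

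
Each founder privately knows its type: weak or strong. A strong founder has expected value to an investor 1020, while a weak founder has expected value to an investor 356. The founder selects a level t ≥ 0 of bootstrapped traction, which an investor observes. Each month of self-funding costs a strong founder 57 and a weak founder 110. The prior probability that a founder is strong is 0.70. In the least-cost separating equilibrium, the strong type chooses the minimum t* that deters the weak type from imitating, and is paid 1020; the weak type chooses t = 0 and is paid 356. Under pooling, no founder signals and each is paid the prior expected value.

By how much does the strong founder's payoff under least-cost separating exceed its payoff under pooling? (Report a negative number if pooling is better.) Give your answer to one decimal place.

Least-cost separating signal: t* solves 356 = 1020 − 110·t*, so t* = (1020 − 356)/110 ≈ 6.0364.
Strong type's separating payoff: 1020 − 57 × t* = 1020 − 57 × (1020 − 356)/110 = 1020 − 37848/110 ≈ 675.927.
Pooling payoff: 0.70 × 1020 + 0.30 × 356 = 820.8.
Difference: 675.927 − 820.8 = -144.873, i.e. -144.9 to one decimal place.
The strong type would prefer the pooling outcome.

-144.9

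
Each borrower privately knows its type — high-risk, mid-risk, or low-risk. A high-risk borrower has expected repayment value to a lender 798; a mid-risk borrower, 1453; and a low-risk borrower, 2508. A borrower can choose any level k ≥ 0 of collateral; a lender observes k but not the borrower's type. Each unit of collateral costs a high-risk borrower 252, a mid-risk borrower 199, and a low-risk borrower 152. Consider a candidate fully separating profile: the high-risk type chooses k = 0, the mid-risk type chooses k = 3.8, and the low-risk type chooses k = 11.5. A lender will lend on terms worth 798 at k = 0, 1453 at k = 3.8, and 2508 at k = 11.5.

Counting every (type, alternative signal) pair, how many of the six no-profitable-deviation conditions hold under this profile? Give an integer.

3

High-risk (own payoff 798): to k=3.8 gives 1453 − 252×3.8 = 495.4 → no gain ✓; to k=11.5 gives 2508 − 252×11.5 = -390 → no gain ✓.
Mid-risk (own payoff 1453 − 199×3.8 = 696.8): to k=0 gives 798 → profitable ✗; to k=11.5 gives 2508 − 199×11.5 = 219.5 → no gain ✓.
Low-risk (own payoff 2508 − 152×11.5 = 760): to k=0 gives 798 → profitable ✗; to k=3.8 gives 1453 − 152×3.8 = 875.4 → profitable ✗.
3 of the 6 constraints hold; not an equilibrium.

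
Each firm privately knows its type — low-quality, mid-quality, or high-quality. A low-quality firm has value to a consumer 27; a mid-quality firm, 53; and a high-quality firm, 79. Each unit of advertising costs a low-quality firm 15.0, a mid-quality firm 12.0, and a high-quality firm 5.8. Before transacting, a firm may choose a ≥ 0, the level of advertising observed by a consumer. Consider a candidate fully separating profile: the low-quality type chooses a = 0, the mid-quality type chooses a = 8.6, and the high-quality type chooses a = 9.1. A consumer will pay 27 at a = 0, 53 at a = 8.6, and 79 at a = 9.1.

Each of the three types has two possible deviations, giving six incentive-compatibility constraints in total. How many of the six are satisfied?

3

High-quality (own payoff 79 − 5.8×9.1 = 26.22): to a=0 gives 27 → profitable ✗; to a=8.6 gives 53 − 5.8×8.6 = 3.12 → no gain ✓.
Mid-quality (own payoff 53 − 12.0×8.6 = -50.2): to a=0 gives 27 → profitable ✗; to a=9.1 gives 79 − 12.0×9.1 = -30.2 → profitable ✗.
Low-quality (own payoff 27): to a=8.6 gives 53 − 15.0×8.6 = -76 → no gain ✓; to a=9.1 gives 79 − 15.0×9.1 = -57.5 → no gain ✓.
3 of the 6 constraints hold; not an equilibrium.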